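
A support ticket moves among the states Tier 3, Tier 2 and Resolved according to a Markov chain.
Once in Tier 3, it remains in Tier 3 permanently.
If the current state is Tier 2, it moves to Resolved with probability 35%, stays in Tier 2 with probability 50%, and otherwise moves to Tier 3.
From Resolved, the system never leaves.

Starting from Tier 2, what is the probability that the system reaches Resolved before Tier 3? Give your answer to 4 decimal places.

0.7000

Let h(s) be the probability of absorption at Resolved starting from transient state s. Then h(Resolved) = 1 and h(Tier 3) = 0. By first-step analysis:
h(Tier 2) = 0.15·0 + 0.5·h(Tier 2) + 0.35·1
Solving: h(Tier 2) = 0.7000.
Starting from Tier 2, the probability is 0.7000.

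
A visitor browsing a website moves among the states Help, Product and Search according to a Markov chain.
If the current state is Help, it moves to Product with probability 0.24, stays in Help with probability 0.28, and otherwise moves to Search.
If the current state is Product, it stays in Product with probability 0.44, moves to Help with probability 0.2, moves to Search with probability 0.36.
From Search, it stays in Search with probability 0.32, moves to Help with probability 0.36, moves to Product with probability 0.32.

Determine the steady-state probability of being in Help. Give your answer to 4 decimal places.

0.2833

Let the stationary distribution be π with π = πP and π_1 + π_2 + π_3 = 1.
π_1 = 0.28·π_1 + 0.2·π_2 + 0.36·π_3
π_2 = 0.24·π_1 + 0.44·π_2 + 0.32·π_3
Solving with the normalization constraint gives π = (0.2833, 0.3379, 0.3788).
So the stationary probability of Help is 0.2833.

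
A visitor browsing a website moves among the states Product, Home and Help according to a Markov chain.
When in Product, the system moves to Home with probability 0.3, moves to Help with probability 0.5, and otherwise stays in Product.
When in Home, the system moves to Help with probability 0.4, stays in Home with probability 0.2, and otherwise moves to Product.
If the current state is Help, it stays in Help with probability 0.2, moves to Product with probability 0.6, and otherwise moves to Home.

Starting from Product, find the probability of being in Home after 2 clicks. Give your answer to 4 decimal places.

0.2200

Sum over the intermediate state after 1 click:
P = P(Product→Product)·P(Product→Home) + P(Product→Home)·P(Home→Home) + P(Product→Help)·P(Help→Home)
  = 0.2×0.3 + 0.3×0.2 + 0.5×0.2
  = 0.0600 + 0.0600 + 0.1000 = 0.2200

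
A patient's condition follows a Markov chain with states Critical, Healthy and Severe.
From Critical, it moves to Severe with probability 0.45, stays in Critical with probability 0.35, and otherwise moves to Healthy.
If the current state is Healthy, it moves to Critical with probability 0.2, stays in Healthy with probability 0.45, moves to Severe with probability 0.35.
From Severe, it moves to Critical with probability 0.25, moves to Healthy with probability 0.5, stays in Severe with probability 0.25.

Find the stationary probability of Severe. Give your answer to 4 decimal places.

0.3414

Let the stationary distribution be π with π = πP and π_1 + π_2 + π_3 = 1.
π_1 = 0.35·π_1 + 0.2·π_2 + 0.25·π_3
π_2 = 0.2·π_1 + 0.45·π_2 + 0.5·π_3
Solving with the normalization constraint gives π = (0.2554, 0.4032, 0.3414).
So the stationary probability of Severe is 0.3414.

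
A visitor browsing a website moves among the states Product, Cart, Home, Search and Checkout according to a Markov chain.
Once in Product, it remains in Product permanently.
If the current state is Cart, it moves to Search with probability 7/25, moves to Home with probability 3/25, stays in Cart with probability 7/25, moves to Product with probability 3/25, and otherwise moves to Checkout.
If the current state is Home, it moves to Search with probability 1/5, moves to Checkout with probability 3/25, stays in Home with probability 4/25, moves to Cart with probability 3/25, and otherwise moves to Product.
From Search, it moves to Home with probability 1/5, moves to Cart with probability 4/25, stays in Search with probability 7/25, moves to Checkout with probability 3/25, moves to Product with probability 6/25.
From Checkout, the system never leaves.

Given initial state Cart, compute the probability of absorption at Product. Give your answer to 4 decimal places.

Let h(s) be the probability of absorption at Product starting from transient state s. Then h(Product) = 1 and h(Checkout) = 0. By first-step analysis:
h(Cart) = 0.12·1 + 0.28·h(Cart) + 0.12·h(Home) + 0.28·h(Search) + 0.2·0
h(Home) = 0.4·1 + 0.12·h(Cart) + 0.16·h(Home) + 0.2·h(Search) + 0.12·0
h(Search) = 0.24·1 + 0.16·h(Cart) + 0.2·h(Home) + 0.28·h(Search) + 0.12·0
Solving: h(Cart) = 0.5370, h(Home) = 0.7075, h(Search) = 0.6492.
Starting from Cart, the probability is 0.5370.

0.5370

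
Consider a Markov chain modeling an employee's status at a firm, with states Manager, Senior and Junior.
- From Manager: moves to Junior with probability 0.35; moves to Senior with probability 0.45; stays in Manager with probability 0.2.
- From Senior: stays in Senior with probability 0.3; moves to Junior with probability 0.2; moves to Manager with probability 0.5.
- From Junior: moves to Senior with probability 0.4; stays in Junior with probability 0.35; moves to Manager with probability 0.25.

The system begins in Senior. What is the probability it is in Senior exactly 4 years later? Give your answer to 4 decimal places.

0.3791

Propagate the distribution vector 4 years from Senior.
After 0 years: (0.0000, 1.0000, 0.0000)
After 1 year: (0.5000, 0.3000, 0.2000)
After 2 years: (0.3000, 0.3950, 0.3050)
After 3 years: (0.3338, 0.3755, 0.2908)
After 4 years: (0.3272, 0.3791, 0.2937)
P(in Senior after 4 years) = 0.3791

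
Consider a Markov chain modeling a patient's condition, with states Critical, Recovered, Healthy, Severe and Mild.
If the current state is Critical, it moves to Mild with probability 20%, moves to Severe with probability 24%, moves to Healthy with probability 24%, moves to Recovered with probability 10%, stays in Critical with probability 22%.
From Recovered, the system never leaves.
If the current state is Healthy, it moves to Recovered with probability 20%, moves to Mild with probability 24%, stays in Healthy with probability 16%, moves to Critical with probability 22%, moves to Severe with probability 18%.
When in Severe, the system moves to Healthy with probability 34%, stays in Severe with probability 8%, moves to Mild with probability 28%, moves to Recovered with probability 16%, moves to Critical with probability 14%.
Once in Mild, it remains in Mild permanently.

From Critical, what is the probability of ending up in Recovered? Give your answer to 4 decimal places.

0.3760

Let h(s) be the probability of absorption at Recovered starting from transient state s. Then h(Recovered) = 1 and h(Mild) = 0. By first-step analysis:
h(Critical) = 0.22·h(Critical) + 0.1·1 + 0.24·h(Healthy) + 0.24·h(Severe) + 0.2·0
h(Healthy) = 0.22·h(Critical) + 0.2·1 + 0.16·h(Healthy) + 0.18·h(Severe) + 0.24·0
h(Severe) = 0.14·h(Critical) + 0.16·1 + 0.34·h(Healthy) + 0.08·h(Severe) + 0.28·0
Solving: h(Critical) = 0.3760, h(Healthy) = 0.4193, h(Severe) = 0.3861.
Starting from Critical, the probability is 0.3760.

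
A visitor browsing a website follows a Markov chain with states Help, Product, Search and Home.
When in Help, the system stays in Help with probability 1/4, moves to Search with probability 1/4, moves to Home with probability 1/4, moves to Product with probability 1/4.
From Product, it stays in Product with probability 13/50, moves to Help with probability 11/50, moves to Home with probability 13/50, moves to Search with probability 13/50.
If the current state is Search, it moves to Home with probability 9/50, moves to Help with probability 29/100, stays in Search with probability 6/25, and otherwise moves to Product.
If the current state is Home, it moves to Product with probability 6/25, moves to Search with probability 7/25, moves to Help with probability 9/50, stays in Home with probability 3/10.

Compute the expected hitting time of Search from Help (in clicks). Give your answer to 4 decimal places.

3.8392

Let t(s) be the expected number of clicks to first reach Search from state s, with t(Search) = 0. Conditioning on the first click:
t(Help) = 1 + 0.25·t(Help) + 0.25·t(Product) + 0.25·t(Home)
t(Product) = 1 + 0.22·t(Help) + 0.26·t(Product) + 0.26·t(Home)
t(Home) = 1 + 0.18·t(Help) + 0.24·t(Product) + 0.3·t(Home)
Solving: t(Help) = 3.8392, t(Product) = 3.7992, t(Home) = 3.7184.
Expected clicks from Help to Search: 3.8392.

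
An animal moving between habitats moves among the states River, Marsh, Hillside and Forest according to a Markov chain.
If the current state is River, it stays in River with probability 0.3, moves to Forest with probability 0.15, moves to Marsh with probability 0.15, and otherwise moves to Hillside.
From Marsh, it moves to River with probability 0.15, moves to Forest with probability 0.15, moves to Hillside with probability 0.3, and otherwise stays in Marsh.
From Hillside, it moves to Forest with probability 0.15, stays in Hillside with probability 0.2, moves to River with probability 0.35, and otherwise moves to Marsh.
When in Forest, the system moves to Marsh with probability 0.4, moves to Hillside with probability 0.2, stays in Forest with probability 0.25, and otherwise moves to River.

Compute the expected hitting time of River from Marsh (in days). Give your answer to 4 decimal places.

Let t(s) be the expected number of days to first reach River from state s, with t(River) = 0. Conditioning on the first day:
t(Marsh) = 1 + 0.4·t(Marsh) + 0.3·t(Hillside) + 0.15·t(Forest)
t(Hillside) = 1 + 0.3·t(Marsh) + 0.2·t(Hillside) + 0.15·t(Forest)
t(Forest) = 1 + 0.4·t(Marsh) + 0.2·t(Hillside) + 0.25·t(Forest)
Solving: t(Marsh) = 4.9624, t(Hillside) = 4.0602, t(Forest) = 5.0627.
Expected days from Marsh to River: 4.9624.

4.9624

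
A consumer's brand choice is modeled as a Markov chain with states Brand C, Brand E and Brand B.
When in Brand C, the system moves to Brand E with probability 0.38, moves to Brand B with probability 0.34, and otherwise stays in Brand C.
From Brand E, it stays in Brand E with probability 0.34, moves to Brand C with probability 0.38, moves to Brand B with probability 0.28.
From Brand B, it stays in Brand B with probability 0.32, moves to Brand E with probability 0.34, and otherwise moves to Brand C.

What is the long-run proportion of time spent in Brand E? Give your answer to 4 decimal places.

0.3534

Let the stationary distribution be π with π = πP and π_1 + π_2 + π_3 = 1.
π_1 = 0.28·π_1 + 0.38·π_2 + 0.34·π_3
π_2 = 0.38·π_1 + 0.34·π_2 + 0.34·π_3
Solving with the normalization constraint gives π = (0.3341, 0.3534, 0.3125).
So the stationary probability of Brand E is 0.3534.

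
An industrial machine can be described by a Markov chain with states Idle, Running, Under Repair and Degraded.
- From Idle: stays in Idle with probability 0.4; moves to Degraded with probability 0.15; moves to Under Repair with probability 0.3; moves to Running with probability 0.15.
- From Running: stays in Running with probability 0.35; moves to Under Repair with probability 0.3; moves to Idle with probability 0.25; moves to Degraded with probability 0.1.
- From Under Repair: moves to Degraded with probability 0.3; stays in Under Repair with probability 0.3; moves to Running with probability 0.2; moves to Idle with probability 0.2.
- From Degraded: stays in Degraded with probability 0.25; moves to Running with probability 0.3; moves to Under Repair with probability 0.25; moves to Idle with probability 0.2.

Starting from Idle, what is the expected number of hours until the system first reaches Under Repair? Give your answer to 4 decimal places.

Let t(s) be the expected number of hours to first reach Under Repair from state s, with t(Under Repair) = 0. Conditioning on the first hour:
t(Idle) = 1 + 0.4·t(Idle) + 0.15·t(Running) + 0.15·t(Degraded)
t(Running) = 1 + 0.25·t(Idle) + 0.35·t(Running) + 0.1·t(Degraded)
t(Degraded) = 1 + 0.2·t(Idle) + 0.3·t(Running) + 0.25·t(Degraded)
Solving: t(Idle) = 3.4215, t(Running) = 3.4098, t(Degraded) = 3.6096.
Expected hours from Idle to Under Repair: 3.4215.

3.4215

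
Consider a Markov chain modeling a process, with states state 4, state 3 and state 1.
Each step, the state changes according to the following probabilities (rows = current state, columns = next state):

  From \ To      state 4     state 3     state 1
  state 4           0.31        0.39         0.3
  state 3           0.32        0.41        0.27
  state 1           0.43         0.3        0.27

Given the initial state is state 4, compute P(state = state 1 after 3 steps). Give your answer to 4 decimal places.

Propagate the distribution vector 3 steps from state 4.
After 0 steps: (1.0000, 0.0000, 0.0000)
After 1 step: (0.3100, 0.3900, 0.3000)
After 2 steps: (0.3499, 0.3708, 0.2793)
After 3 steps: (0.3472, 0.3723, 0.2805)
P(in state 1 after 3 steps) = 0.2805

0.2805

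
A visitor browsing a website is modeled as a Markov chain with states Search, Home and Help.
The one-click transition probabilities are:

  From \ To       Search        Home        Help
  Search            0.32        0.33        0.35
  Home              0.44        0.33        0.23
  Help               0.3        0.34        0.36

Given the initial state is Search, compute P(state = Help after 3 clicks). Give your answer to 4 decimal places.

Propagate the distribution vector 3 clicks from Search.
After 0 clicks: (1.0000, 0.0000, 0.0000)
After 1 click: (0.3200, 0.3300, 0.3500)
After 2 clicks: (0.3526, 0.3335, 0.3139)
After 3 clicks: (0.3537, 0.3331, 0.3131)
P(in Help after 3 clicks) = 0.3131

0.3131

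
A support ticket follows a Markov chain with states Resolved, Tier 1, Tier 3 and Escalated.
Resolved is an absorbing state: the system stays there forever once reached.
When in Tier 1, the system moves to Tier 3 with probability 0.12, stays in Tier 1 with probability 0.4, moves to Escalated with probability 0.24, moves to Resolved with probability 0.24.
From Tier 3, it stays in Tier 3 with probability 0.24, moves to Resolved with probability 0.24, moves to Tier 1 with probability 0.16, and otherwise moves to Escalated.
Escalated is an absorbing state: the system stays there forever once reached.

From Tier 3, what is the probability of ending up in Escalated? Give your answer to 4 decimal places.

Let h(s) be the probability of absorption at Escalated starting from transient state s. Then h(Escalated) = 1 and h(Resolved) = 0. By first-step analysis:
h(Tier 1) = 0.24·0 + 0.4·h(Tier 1) + 0.12·h(Tier 3) + 0.24·1
h(Tier 3) = 0.24·0 + 0.16·h(Tier 1) + 0.24·h(Tier 3) + 0.36·1
Solving: h(Tier 1) = 0.5165, h(Tier 3) = 0.5824.
Starting from Tier 3, the probability is 0.5824.

0.5824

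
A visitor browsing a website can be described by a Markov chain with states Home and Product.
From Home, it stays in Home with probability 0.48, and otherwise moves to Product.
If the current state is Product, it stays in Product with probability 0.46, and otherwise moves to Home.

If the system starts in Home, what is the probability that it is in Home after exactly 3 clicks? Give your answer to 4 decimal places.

0.5093

Propagate the distribution vector 3 clicks from Home.
After 0 clicks: (1.0000, 0.0000)
After 1 click: (0.4800, 0.5200)
After 2 clicks: (0.5112, 0.4888)
After 3 clicks: (0.5093, 0.4907)
P(in Home after 3 clicks) = 0.5093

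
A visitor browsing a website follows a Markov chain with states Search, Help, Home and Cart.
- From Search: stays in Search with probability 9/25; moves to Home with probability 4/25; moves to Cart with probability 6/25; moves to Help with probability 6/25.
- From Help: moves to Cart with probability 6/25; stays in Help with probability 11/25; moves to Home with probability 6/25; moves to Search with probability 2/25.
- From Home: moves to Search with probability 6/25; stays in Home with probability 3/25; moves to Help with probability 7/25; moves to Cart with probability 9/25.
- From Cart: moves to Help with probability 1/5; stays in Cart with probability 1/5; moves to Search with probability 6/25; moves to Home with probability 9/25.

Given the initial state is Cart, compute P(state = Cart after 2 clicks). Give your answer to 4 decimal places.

0.2752

Propagate the distribution vector 2 clicks from Cart.
After 0 clicks: (0.0000, 0.0000, 0.0000, 1.0000)
After 1 click: (0.2400, 0.2000, 0.3600, 0.2000)
After 2 clicks: (0.2368, 0.2864, 0.2016, 0.2752)
P(in Cart after 2 clicks) = 0.2752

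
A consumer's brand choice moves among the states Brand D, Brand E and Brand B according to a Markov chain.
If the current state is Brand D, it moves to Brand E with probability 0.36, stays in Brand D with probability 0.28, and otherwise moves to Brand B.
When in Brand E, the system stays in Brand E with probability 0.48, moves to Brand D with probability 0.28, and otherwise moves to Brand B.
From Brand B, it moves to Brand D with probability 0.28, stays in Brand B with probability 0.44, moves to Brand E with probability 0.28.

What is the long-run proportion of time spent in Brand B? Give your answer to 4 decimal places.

Let the stationary distribution be π with π = πP and π_1 + π_2 + π_3 = 1.
π_1 = 0.28·π_1 + 0.28·π_2 + 0.28·π_3
π_2 = 0.36·π_1 + 0.48·π_2 + 0.28·π_3
Solving with the normalization constraint gives π = (0.2800, 0.3780, 0.3420).
So the stationary probability of Brand B is 0.3420.

0.3420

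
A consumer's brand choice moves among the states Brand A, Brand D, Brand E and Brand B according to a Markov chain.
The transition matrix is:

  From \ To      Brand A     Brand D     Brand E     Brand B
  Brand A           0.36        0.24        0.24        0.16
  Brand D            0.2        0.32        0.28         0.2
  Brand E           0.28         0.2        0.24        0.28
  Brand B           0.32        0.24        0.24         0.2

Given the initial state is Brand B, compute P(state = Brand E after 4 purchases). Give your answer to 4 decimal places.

Propagate the distribution vector 4 purchases from Brand B.
After 0 purchases: (0.0000, 0.0000, 0.0000, 1.0000)
After 1 purchase: (0.3200, 0.2400, 0.2400, 0.2000)
After 2 purchases: (0.2944, 0.2496, 0.2496, 0.2064)
After 3 purchases: (0.2918, 0.2500, 0.2500, 0.2082)
After 4 purchases: (0.2917, 0.2500, 0.2500, 0.2083)
P(in Brand E after 4 purchases) = 0.2500

0.2500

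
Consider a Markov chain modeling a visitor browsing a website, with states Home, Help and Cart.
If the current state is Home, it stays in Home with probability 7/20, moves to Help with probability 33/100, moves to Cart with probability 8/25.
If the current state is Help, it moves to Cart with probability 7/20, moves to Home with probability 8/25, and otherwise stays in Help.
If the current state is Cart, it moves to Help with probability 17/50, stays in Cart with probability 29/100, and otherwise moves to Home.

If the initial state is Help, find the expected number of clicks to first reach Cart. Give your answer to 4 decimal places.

Let t(s) be the expected number of clicks to first reach Cart from state s, with t(Cart) = 0. Conditioning on the first click:
t(Home) = 1 + 0.35·t(Home) + 0.33·t(Help)
t(Help) = 1 + 0.32·t(Home) + 0.33·t(Help)
Solving: t(Home) = 3.0312, t(Help) = 2.9403.
Expected clicks from Help to Cart: 2.9403.

2.9403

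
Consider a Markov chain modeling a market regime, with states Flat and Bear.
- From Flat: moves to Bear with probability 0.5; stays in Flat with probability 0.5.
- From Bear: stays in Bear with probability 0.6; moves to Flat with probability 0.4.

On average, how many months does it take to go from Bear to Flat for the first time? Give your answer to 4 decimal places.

Let t(s) be the expected number of months to first reach Flat from state s, with t(Flat) = 0. Conditioning on the first month:
t(Bear) = 1 + 0.6·t(Bear)
Solving: t(Bear) = 2.5000.
Expected months from Bear to Flat: 2.5000.

2.5000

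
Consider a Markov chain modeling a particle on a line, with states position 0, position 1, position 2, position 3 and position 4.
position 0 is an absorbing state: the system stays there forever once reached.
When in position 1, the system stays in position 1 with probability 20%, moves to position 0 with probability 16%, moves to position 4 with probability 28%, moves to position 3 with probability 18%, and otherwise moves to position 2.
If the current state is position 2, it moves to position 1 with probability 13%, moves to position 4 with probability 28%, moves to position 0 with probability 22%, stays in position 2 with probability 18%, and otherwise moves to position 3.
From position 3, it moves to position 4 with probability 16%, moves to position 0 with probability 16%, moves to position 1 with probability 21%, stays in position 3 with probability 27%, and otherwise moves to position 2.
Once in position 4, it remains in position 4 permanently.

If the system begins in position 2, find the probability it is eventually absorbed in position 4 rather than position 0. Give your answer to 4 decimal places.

Let h(s) be the probability of absorption at position 4 starting from transient state s. Then h(position 4) = 1 and h(position 0) = 0. By first-step analysis:
h(position 1) = 0.16·0 + 0.2·h(position 1) + 0.18·h(position 2) + 0.18·h(position 3) + 0.28·1
h(position 2) = 0.22·0 + 0.13·h(position 1) + 0.18·h(position 2) + 0.19·h(position 3) + 0.28·1
h(position 3) = 0.16·0 + 0.21·h(position 1) + 0.2·h(position 2) + 0.27·h(position 3) + 0.16·1
Solving: h(position 1) = 0.5995, h(position 2) = 0.5630, h(position 3) = 0.5459.
Starting from position 2, the probability is 0.5630.

0.5630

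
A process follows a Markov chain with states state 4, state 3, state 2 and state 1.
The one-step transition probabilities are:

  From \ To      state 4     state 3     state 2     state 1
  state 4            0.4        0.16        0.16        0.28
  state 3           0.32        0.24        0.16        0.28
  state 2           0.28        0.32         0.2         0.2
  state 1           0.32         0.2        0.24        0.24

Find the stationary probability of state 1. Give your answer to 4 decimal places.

0.2548

Let the stationary distribution be π with π = πP and π_1 + π_2 + π_3 + π_4 = 1.
π_1 = 0.4·π_1 + 0.32·π_2 + 0.28·π_3 + 0.32·π_4
π_2 = 0.16·π_1 + 0.24·π_2 + 0.32·π_3 + 0.2·π_4
π_3 = 0.16·π_1 + 0.16·π_2 + 0.2·π_3 + 0.24·π_4
Solving with the normalization constraint gives π = (0.3397, 0.2177, 0.1879, 0.2548).
So the stationary probability of state 1 is 0.2548.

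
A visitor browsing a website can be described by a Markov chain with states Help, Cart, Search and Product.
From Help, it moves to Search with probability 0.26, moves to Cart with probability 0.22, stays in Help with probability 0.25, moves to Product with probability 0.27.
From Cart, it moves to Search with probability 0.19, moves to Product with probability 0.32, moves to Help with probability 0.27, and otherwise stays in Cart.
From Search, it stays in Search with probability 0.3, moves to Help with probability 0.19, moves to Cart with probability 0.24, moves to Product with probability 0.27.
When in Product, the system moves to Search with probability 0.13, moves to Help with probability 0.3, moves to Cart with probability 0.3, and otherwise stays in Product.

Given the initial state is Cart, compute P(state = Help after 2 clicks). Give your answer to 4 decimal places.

Propagate the distribution vector 2 clicks from Cart.
After 0 clicks: (0.0000, 1.0000, 0.0000, 0.0000)
After 1 click: (0.2700, 0.2200, 0.1900, 0.3200)
After 2 clicks: (0.2590, 0.2494, 0.2106, 0.2810)
P(in Help after 2 clicks) = 0.2590

0.2590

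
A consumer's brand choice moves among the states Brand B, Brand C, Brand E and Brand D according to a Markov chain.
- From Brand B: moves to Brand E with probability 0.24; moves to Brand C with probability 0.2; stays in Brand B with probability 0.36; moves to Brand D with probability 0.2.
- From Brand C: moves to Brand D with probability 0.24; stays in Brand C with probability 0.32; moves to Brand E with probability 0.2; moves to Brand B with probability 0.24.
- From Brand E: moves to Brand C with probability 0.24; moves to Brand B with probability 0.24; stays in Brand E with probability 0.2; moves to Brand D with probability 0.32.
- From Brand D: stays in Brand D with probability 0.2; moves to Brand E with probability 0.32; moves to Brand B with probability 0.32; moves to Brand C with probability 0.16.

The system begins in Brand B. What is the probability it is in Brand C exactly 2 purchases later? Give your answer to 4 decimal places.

Propagate the distribution vector 2 purchases from Brand B.
After 0 purchases: (1.0000, 0.0000, 0.0000, 0.0000)
After 1 purchase: (0.3600, 0.2000, 0.2400, 0.2000)
After 2 purchases: (0.2992, 0.2256, 0.2384, 0.2368)
P(in Brand C after 2 purchases) = 0.2256

0.2256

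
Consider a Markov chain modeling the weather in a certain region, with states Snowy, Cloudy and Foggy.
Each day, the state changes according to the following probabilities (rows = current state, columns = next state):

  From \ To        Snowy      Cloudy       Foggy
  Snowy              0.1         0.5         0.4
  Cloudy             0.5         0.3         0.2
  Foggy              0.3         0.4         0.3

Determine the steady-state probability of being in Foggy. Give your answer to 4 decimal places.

0.2923

Let the stationary distribution be π with π = πP and π_1 + π_2 + π_3 = 1.
π_1 = 0.1·π_1 + 0.5·π_2 + 0.3·π_3
π_2 = 0.5·π_1 + 0.3·π_2 + 0.4·π_3
Solving with the normalization constraint gives π = (0.3154, 0.3923, 0.2923).
So the stationary probability of Foggy is 0.2923.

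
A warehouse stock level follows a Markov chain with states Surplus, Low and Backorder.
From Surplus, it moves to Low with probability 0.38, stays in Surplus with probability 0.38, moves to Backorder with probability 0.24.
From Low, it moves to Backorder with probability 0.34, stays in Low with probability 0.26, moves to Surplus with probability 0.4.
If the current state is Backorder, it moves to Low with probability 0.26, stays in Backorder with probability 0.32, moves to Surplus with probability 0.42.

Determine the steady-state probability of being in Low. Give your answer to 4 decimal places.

0.3078

Let the stationary distribution be π with π = πP and π_1 + π_2 + π_3 = 1.
π_1 = 0.38·π_1 + 0.4·π_2 + 0.42·π_3
π_2 = 0.38·π_1 + 0.26·π_2 + 0.26·π_3
Solving with the normalization constraint gives π = (0.3979, 0.3078, 0.2943).
So the stationary probability of Low is 0.3078.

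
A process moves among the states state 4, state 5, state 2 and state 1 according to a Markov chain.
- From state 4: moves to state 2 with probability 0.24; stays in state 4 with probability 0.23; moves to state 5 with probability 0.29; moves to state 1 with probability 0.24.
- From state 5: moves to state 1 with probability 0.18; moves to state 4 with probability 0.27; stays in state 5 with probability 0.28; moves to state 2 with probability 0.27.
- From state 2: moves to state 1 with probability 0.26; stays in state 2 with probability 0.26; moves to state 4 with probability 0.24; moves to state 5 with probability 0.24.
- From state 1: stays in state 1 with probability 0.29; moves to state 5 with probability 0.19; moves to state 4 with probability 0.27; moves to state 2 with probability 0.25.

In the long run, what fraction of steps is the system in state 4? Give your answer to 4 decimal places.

0.2523

Let the stationary distribution be π with π = πP and π_1 + π_2 + π_3 + π_4 = 1.
π_1 = 0.23·π_1 + 0.27·π_2 + 0.24·π_3 + 0.27·π_4
π_2 = 0.29·π_1 + 0.28·π_2 + 0.24·π_3 + 0.19·π_4
π_3 = 0.24·π_1 + 0.27·π_2 + 0.26·π_3 + 0.25·π_4
Solving with the normalization constraint gives π = (0.2523, 0.2505, 0.2550, 0.2422).
So the stationary probability of state 4 is 0.2523.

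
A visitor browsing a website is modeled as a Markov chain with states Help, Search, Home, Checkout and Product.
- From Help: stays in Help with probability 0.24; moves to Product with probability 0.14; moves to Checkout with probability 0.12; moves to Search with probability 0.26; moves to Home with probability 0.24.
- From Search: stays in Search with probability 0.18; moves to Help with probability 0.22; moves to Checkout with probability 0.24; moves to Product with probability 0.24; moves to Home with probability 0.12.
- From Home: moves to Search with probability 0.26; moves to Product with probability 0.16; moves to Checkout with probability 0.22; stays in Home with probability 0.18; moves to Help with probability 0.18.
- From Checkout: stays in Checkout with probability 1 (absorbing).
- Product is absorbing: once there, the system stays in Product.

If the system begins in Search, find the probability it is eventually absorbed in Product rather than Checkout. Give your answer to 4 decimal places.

Let h(s) be the probability of absorption at Product starting from transient state s. Then h(Product) = 1 and h(Checkout) = 0. By first-step analysis:
h(Help) = 0.24·h(Help) + 0.26·h(Search) + 0.24·h(Home) + 0.12·0 + 0.14·1
h(Search) = 0.22·h(Help) + 0.18·h(Search) + 0.12·h(Home) + 0.24·0 + 0.24·1
h(Home) = 0.18·h(Help) + 0.26·h(Search) + 0.18·h(Home) + 0.22·0 + 0.16·1
Solving: h(Help) = 0.4989, h(Search) = 0.4940, h(Home) = 0.4613.
Starting from Search, the probability is 0.4940.

0.4940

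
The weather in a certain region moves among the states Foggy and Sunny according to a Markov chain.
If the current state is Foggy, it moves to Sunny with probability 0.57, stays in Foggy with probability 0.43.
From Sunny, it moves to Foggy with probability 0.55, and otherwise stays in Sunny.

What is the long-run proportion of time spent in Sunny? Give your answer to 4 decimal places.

0.5089

Let the stationary distribution be π with π = πP and π_1 + π_2 = 1.
π_1 = 0.43·π_1 + 0.55·π_2
Solving with the normalization constraint gives π = (0.4911, 0.5089).
So the stationary probability of Sunny is 0.5089.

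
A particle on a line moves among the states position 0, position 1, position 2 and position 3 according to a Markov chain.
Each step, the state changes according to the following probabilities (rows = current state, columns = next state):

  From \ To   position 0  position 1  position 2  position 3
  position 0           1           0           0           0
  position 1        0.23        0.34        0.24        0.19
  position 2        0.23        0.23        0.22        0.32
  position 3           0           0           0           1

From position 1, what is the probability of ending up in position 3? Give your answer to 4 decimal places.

0.4896

Let h(s) be the probability of absorption at position 3 starting from transient state s. Then h(position 3) = 1 and h(position 0) = 0. By first-step analysis:
h(position 1) = 0.23·0 + 0.34·h(position 1) + 0.24·h(position 2) + 0.19·1
h(position 2) = 0.23·0 + 0.23·h(position 1) + 0.22·h(position 2) + 0.32·1
Solving: h(position 1) = 0.4896, h(position 2) = 0.5546.
Starting from position 1, the probability is 0.4896.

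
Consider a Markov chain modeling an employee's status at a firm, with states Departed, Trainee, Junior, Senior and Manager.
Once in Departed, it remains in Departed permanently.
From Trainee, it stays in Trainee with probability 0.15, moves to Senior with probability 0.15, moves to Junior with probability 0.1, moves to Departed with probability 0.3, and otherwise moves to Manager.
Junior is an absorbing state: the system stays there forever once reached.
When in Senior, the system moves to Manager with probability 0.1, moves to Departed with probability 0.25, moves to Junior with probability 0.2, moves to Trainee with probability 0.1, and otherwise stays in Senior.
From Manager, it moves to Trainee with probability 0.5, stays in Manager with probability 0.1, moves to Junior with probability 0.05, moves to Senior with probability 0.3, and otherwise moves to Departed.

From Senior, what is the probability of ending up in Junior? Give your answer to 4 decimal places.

Let h(s) be the probability of absorption at Junior starting from transient state s. Then h(Junior) = 1 and h(Departed) = 0. By first-step analysis:
h(Trainee) = 0.3·0 + 0.15·h(Trainee) + 0.1·1 + 0.15·h(Senior) + 0.3·h(Manager)
h(Senior) = 0.25·0 + 0.1·h(Trainee) + 0.2·1 + 0.35·h(Senior) + 0.1·h(Manager)
h(Manager) = 0.05·0 + 0.5·h(Trainee) + 0.05·1 + 0.3·h(Senior) + 0.1·h(Manager)
Solving: h(Trainee) = 0.3224, h(Senior) = 0.4147, h(Manager) = 0.3729.
Starting from Senior, the probability is 0.4147.

0.4147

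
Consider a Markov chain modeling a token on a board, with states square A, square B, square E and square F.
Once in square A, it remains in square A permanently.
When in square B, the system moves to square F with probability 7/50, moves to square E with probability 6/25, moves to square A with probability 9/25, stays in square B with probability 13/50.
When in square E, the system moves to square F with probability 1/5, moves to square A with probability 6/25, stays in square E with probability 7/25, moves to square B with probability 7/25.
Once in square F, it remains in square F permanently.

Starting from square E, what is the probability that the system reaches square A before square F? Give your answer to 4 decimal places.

0.5979

Let h(s) be the probability of absorption at square A starting from transient state s. Then h(square A) = 1 and h(square F) = 0. By first-step analysis:
h(square B) = 0.36·1 + 0.26·h(square B) + 0.24·h(square E) + 0.14·0
h(square E) = 0.24·1 + 0.28·h(square B) + 0.28·h(square E) + 0.2·0
Solving: h(square B) = 0.6804, h(square E) = 0.5979.
Starting from square E, the probability is 0.5979.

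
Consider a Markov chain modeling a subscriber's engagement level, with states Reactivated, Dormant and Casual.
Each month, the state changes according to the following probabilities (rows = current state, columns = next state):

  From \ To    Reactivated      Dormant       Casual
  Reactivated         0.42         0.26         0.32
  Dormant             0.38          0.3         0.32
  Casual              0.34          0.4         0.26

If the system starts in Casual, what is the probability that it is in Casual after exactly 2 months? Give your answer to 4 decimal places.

0.3044

Sum over the intermediate state after 1 month:
P = P(Casual→Reactivated)·P(Reactivated→Casual) + P(Casual→Dormant)·P(Dormant→Casual) + P(Casual→Casual)·P(Casual→Casual)
  = 0.34×0.32 + 0.4×0.32 + 0.26×0.26
  = 0.1088 + 0.1280 + 0.0676 = 0.3044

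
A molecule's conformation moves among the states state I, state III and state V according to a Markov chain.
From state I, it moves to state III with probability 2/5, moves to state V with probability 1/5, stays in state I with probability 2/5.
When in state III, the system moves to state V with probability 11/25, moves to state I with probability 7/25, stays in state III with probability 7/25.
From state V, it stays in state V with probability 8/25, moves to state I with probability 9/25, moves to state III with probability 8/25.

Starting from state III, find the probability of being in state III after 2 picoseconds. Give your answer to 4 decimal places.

Sum over the intermediate state after 1 picosecond:
P = P(state III→state I)·P(state I→state III) + P(state III→state III)·P(state III→state III) + P(state III→state V)·P(state V→state III)
  = 0.28×0.4 + 0.28×0.28 + 0.44×0.32
  = 0.1120 + 0.0784 + 0.1408 = 0.3312

0.3312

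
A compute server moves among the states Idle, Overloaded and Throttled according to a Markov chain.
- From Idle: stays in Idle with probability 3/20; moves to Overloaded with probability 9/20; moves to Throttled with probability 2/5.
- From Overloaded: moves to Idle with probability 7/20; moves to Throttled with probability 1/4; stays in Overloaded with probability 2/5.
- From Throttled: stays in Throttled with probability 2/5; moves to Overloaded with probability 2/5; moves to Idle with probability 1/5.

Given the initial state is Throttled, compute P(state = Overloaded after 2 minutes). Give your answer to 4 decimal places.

Sum over the intermediate state after 1 minute:
P = P(Throttled→Idle)·P(Idle→Overloaded) + P(Throttled→Overloaded)·P(Overloaded→Overloaded) + P(Throttled→Throttled)·P(Throttled→Overloaded)
  = 0.2×0.45 + 0.4×0.4 + 0.4×0.4
  = 0.0900 + 0.1600 + 0.1600 = 0.4100

0.4100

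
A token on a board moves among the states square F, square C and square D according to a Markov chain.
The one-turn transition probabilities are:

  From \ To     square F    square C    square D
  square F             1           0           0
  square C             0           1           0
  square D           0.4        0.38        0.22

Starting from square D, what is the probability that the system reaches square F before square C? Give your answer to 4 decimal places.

Let h(s) be the probability of absorption at square F starting from transient state s. Then h(square F) = 1 and h(square C) = 0. By first-step analysis:
h(square D) = 0.4·1 + 0.38·0 + 0.22·h(square D)
Solving: h(square D) = 0.5128.
Starting from square D, the probability is 0.5128.

0.5128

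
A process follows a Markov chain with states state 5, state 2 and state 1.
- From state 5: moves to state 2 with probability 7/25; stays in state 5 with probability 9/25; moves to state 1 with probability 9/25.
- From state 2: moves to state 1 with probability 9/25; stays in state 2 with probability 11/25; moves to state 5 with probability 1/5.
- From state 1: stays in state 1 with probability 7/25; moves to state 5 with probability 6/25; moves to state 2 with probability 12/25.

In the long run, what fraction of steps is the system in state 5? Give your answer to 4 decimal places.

Let the stationary distribution be π with π = πP and π_1 + π_2 + π_3 = 1.
π_1 = 0.36·π_1 + 0.2·π_2 + 0.24·π_3
π_2 = 0.28·π_1 + 0.44·π_2 + 0.48·π_3
Solving with the normalization constraint gives π = (0.2540, 0.4127, 0.3333).
So the stationary probability of state 5 is 0.2540.

0.2540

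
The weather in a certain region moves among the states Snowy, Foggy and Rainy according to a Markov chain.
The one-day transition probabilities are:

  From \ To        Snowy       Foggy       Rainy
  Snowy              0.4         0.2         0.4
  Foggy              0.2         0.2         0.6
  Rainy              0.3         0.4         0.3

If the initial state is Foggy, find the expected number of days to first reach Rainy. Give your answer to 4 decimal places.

Let t(s) be the expected number of days to first reach Rainy from state s, with t(Rainy) = 0. Conditioning on the first day:
t(Snowy) = 1 + 0.4·t(Snowy) + 0.2·t(Foggy)
t(Foggy) = 1 + 0.2·t(Snowy) + 0.2·t(Foggy)
Solving: t(Snowy) = 2.2727, t(Foggy) = 1.8182.
Expected days from Foggy to Rainy: 1.8182.

1.8182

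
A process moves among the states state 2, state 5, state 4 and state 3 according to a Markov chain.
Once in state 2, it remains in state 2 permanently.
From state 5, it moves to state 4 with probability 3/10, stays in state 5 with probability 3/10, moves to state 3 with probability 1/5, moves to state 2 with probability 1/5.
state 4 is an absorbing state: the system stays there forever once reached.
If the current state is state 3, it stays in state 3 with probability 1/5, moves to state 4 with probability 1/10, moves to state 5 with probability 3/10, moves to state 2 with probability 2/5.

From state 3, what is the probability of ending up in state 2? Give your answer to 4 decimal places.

Let h(s) be the probability of absorption at state 2 starting from transient state s. Then h(state 2) = 1 and h(state 4) = 0. By first-step analysis:
h(state 5) = 0.2·1 + 0.3·h(state 5) + 0.3·0 + 0.2·h(state 3)
h(state 3) = 0.4·1 + 0.3·h(state 5) + 0.1·0 + 0.2·h(state 3)
Solving: h(state 5) = 0.4800, h(state 3) = 0.6800.
Starting from state 3, the probability is 0.6800.

0.6800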